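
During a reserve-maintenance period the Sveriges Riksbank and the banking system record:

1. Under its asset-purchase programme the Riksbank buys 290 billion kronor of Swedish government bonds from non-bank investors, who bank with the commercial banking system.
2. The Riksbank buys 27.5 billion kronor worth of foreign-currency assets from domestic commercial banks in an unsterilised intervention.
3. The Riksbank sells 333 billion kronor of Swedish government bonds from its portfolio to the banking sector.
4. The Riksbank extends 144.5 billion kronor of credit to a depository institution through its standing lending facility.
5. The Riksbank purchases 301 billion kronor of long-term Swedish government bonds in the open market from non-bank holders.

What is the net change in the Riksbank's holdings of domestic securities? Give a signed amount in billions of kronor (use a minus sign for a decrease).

+258 billion

Riksbank balance sheet:
  Assets:      Securities +258B, Loans to banks +144.5B, Foreign assets +27.5B
  Liabilities: Bank reserves +430B
Commercial banking system:
  Assets:      Reserves at CB +430B, Securities +333B, Foreign assets −27.5B
  Liabilities: Checkable deposits +591B, Borrowings from CB +144.5B
So the change in the Riksbank's holdings of domestic securities is +258 billion.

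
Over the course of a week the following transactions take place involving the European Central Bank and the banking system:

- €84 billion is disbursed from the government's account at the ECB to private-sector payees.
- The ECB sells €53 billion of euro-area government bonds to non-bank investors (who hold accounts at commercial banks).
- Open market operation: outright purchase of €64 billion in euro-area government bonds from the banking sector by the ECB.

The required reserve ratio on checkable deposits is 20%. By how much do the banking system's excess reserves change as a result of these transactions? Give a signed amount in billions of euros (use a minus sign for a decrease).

Government spending €84 billion: reserves +€84B, deposits +€84B.
Asset sale (to non-banks) €53 billion: reserves −€53B, deposits −€53B.
OMO purchase (from banks) €64 billion: reserves +€64B, deposits 0.
Totals: Δreserves = +€95B, Δdeposits = +€31B.
Δrequired reserves = 20% × +€31B = +€6.2B.
Δexcess reserves = Δreserves − Δrequired = +€95B − (+€6.2B) = +€88.8 billion.

+€88.8 billion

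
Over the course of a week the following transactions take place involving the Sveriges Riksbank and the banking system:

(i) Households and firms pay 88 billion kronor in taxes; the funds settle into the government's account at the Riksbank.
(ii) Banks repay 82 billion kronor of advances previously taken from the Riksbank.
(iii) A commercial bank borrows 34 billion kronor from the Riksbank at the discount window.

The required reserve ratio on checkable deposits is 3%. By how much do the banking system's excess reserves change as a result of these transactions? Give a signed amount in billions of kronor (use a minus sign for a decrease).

-133.36 billion

Government account inflow 88 billion kronor: reserves −88B, deposits −88B.
Discount-window repayment 82 billion kronor: reserves −82B, deposits 0.
Discount-window loan 34 billion kronor: reserves +34B, deposits 0.
Totals: Δreserves = −136B, Δdeposits = −88B.
Δrequired reserves = 3% × −88B = −2.64B.
Δexcess reserves = Δreserves − Δrequired = −136B − (−2.64B) = -133.36 billion.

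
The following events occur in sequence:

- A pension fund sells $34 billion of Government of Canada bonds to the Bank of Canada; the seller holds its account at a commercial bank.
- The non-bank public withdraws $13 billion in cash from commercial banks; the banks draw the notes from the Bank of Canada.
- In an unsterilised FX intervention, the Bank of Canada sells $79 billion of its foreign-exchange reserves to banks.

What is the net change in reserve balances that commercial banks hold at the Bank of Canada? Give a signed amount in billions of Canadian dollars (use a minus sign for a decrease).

Asset purchase (from non-banks) $34 billion: the Bank of Canada pays by crediting reserve accounts → +$34B.
Currency withdrawal $13 billion: banks swap reserves for currency → −$13B.
FX sale $79 billion: the buying banks pay out of their reserve balances → −$79B.
Net: 34 − 13 − 79 = -$58 billion.

-$58 billion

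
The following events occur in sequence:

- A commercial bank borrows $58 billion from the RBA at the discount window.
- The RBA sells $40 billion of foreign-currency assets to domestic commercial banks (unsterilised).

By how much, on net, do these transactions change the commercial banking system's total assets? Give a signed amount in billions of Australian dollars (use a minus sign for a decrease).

Discount-window loan $58 billion: bank balance sheets expand → +$58B.
FX sale $40 billion: just an asset swap on bank balance sheets → 0.
Net: 58 + 0 = +$58 billion.

+$58 billion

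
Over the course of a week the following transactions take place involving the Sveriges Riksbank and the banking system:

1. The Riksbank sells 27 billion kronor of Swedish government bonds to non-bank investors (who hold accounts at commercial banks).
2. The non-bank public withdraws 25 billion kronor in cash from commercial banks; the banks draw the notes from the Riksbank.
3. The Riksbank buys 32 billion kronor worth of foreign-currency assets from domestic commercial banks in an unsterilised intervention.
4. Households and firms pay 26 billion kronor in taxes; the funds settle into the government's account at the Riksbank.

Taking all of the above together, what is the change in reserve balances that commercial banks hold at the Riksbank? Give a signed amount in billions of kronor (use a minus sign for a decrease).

-46 billion

Asset sale (to non-banks) 27 billion kronor: the non-bank buyers' banks settle from reserves → −27B.
Currency withdrawal 25 billion kronor: banks swap reserves for currency → −25B.
FX purchase 32 billion kronor: the Riksbank pays by crediting reserve accounts → +32B.
Government account inflow 26 billion kronor: funds move from bank reserves into the government account → −26B.
Net: −27 − 25 + 32 − 26 = -46 billion.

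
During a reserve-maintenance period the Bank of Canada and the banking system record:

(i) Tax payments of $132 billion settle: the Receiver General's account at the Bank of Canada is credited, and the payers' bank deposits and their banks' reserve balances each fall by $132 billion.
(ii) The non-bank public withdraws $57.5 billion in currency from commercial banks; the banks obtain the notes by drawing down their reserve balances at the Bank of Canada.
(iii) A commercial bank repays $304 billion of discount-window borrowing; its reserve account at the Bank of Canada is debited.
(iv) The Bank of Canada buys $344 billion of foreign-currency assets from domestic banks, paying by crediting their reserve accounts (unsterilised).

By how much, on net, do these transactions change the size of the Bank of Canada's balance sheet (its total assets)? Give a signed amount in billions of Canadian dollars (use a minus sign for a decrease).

Bank of Canada balance sheet:
  Assets:      Loans to banks −$304B, Foreign assets +$344B
  Liabilities: Bank reserves −$149.5B, Currency in circulation +$57.5B, Government deposits +$132B
Change in total Bank of Canada assets = +$40 billion.

+$40 billion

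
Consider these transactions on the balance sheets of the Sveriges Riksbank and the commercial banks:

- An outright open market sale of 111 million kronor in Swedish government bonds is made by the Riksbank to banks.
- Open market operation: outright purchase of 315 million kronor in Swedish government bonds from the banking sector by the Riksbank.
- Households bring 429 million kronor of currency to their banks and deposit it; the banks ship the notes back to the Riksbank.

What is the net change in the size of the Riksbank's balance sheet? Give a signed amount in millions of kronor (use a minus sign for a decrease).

+204 million

Riksbank balance sheet:
  Assets:      Securities +204M
  Liabilities: Bank reserves +633M, Currency in circulation −429M
Commercial banking system:
  Assets:      Reserves at CB +633M, Securities −204M
  Liabilities: Checkable deposits +429M
Change in total Riksbank assets = +204 million.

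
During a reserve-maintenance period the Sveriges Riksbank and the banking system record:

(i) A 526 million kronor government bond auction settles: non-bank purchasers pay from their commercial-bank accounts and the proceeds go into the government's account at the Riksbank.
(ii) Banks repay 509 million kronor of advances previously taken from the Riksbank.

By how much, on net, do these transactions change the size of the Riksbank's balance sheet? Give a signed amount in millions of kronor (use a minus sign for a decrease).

-509 million

Riksbank balance sheet:
  Assets:      Loans to banks −509M
  Liabilities: Bank reserves −1035M, Government deposits +526M
Change in total Riksbank assets = -509 million.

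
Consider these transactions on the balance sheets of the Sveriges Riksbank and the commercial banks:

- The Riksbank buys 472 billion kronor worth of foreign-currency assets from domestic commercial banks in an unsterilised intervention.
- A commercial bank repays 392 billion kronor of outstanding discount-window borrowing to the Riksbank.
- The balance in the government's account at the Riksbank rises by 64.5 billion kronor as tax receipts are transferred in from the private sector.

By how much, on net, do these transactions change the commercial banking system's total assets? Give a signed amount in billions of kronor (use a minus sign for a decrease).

-456.5 billion

Riksbank balance sheet:
  Assets:      Loans to banks −392B, Foreign assets +472B
  Liabilities: Bank reserves +15.5B, Government deposits +64.5B
Commercial banking system:
  Assets:      Reserves at CB +15.5B, Foreign assets −472B
  Liabilities: Checkable deposits −64.5B, Borrowings from CB −392B
Change in total bank assets = -456.5 billion.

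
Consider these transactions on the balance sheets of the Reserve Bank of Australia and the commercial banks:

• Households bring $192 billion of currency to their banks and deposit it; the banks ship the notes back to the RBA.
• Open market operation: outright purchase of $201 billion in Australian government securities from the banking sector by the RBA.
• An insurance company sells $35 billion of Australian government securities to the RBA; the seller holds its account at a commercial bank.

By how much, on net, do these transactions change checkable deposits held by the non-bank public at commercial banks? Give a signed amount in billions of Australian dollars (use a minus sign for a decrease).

+$227 billion

RBA balance sheet:
  Assets:      Securities +$236B
  Liabilities: Bank reserves +$428B, Currency in circulation −$192B
Commercial banking system:
  Assets:      Reserves at CB +$428B, Securities −$201B
  Liabilities: Checkable deposits +$227B
So the change in checkable deposits held by the non-bank public at commercial banks is +$227 billion.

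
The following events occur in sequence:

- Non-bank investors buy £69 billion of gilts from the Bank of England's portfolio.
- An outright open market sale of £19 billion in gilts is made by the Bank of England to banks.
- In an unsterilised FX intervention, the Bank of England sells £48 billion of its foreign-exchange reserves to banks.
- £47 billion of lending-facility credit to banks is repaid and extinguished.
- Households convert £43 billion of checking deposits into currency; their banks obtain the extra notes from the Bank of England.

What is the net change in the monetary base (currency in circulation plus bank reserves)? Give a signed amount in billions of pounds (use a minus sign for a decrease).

Asset sale (to non-banks) £69 billion: Bank of England balance sheet contracts → −£69B.
OMO sale (to banks) £19 billion: Bank of England balance sheet contracts → −£19B.
FX sale £48 billion: Bank of England balance sheet contracts → −£48B.
Discount-window repayment £47 billion: Bank of England balance sheet contracts → −£47B.
Currency withdrawal £43 billion: just a shift between currency and reserves — both are base money → 0.
Net: −69 − 19 − 48 − 47 + 0 = -£183 billion.

-£183 billion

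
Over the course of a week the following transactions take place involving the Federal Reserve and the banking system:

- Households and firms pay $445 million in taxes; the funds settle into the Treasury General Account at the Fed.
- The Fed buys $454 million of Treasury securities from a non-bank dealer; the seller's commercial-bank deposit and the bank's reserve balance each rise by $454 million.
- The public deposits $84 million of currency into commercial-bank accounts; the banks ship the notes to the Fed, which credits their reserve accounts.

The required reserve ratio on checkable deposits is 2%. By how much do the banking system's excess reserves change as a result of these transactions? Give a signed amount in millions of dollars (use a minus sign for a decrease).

+$91.14 million

Government account inflow $445 million: reserves −$445M, deposits −$445M.
Asset purchase (from non-banks) $454 million: reserves +$454M, deposits +$454M.
Currency deposit $84 million: reserves +$84M, deposits +$84M.
Totals: Δreserves = +$93M, Δdeposits = +$93M.
Δrequired reserves = 2% × +$93M = +$1.86M.
Δexcess reserves = Δreserves − Δrequired = +$93M − (+$1.86M) = +$91.14 million.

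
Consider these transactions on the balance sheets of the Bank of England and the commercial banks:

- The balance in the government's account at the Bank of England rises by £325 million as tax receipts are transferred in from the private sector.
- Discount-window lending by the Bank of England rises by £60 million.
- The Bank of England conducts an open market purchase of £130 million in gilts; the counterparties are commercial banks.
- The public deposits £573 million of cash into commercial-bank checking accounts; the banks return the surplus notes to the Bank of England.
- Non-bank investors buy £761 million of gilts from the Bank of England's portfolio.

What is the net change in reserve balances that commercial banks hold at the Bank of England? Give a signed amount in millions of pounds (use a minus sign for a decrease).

-£323 million

Bank of England balance sheet:
  Assets:      Securities −£631M, Loans to banks +£60M
  Liabilities: Bank reserves −£323M, Currency in circulation −£573M, Government deposits +£325M
So the change in reserve balances that commercial banks hold at the Bank of England is -£323 million.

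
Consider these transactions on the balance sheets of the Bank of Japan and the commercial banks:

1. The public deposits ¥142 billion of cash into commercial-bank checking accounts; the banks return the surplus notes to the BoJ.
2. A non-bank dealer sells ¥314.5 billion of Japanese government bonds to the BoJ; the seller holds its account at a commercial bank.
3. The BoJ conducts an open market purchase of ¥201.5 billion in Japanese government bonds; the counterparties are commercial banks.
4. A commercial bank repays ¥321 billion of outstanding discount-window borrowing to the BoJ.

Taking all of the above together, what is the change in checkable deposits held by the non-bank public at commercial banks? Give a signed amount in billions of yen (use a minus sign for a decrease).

+¥456.5 billion

Currency deposit ¥142 billion: non-bank counterparties' bank balances rise → +¥142B.
Asset purchase (from non-banks) ¥314.5 billion: non-bank counterparties' bank balances rise → +¥314.5B.
OMO purchase (from banks) ¥201.5 billion: the counterparty is a bank, so public deposits are unchanged → 0.
Discount-window repayment ¥321 billion: the counterparty is a bank, so public deposits are unchanged → 0.
Net: 142 + 314.5 + 0 + 0 = +¥456.5 billion.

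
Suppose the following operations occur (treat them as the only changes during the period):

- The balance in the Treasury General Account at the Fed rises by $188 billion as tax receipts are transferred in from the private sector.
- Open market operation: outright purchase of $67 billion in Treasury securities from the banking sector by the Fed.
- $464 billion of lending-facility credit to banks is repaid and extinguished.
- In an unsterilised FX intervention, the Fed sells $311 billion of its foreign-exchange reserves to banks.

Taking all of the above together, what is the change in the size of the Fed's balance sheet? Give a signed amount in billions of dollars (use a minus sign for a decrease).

-$708 billion

Government account inflow $188 billion: only the composition of liabilities changes → 0.
OMO purchase (from banks) $67 billion: a Fed asset is acquired → +$67B.
Discount-window repayment $464 billion: a Fed asset is shed → −$464B.
FX sale $311 billion: a Fed asset is shed → −$311B.
Net: 0 + 67 − 464 − 311 = -$708 billion.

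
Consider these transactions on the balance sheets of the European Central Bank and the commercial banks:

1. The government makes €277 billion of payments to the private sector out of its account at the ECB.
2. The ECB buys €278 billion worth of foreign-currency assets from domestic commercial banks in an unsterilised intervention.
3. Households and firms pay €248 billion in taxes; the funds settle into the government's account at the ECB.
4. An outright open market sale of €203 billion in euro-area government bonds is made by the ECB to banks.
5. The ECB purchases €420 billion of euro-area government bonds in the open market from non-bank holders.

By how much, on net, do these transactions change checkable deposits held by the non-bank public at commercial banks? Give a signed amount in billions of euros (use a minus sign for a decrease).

+€449 billion

Government spending €277 billion: non-bank counterparties' bank balances rise → +€277B.
FX purchase €278 billion: the counterparty is a bank, so public deposits are unchanged → 0.
Government account inflow €248 billion: non-bank counterparties' bank balances fall → −€248B.
OMO sale (to banks) €203 billion: the counterparty is a bank, so public deposits are unchanged → 0.
Asset purchase (from non-banks) €420 billion: non-bank counterparties' bank balances rise → +€420B.
Net: 277 + 0 − 248 + 0 + 420 = +€449 billion.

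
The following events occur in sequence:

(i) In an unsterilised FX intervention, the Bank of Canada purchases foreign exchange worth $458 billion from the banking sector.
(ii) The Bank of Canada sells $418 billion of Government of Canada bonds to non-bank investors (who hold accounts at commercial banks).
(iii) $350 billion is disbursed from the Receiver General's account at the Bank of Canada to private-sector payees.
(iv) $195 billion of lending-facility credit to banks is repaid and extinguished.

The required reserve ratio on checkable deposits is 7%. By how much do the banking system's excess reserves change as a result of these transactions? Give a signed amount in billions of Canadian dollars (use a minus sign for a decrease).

FX purchase $458 billion: reserves +$458B, deposits 0.
Asset sale (to non-banks) $418 billion: reserves −$418B, deposits −$418B.
Government spending $350 billion: reserves +$350B, deposits +$350B.
Discount-window repayment $195 billion: reserves −$195B, deposits 0.
Totals: Δreserves = +$195B, Δdeposits = −$68B.
Δrequired reserves = 7% × −$68B = −$4.76B.
Δexcess reserves = Δreserves − Δrequired = +$195B − (−$4.76B) = +$199.76 billion.

+$199.76 billion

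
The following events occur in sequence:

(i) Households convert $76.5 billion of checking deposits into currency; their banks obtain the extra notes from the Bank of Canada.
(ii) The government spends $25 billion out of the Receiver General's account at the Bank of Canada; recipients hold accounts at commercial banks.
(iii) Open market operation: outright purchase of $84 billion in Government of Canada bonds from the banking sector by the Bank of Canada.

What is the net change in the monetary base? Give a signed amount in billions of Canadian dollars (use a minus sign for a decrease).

+$109 billion

Bank of Canada balance sheet:
  Assets:      Securities +$84B
  Liabilities: Bank reserves +$32.5B, Currency in circulation +$76.5B, Government deposits −$25B
Monetary base = currency + reserves: +$76.5B + (+$32.5B) = +$109 billion.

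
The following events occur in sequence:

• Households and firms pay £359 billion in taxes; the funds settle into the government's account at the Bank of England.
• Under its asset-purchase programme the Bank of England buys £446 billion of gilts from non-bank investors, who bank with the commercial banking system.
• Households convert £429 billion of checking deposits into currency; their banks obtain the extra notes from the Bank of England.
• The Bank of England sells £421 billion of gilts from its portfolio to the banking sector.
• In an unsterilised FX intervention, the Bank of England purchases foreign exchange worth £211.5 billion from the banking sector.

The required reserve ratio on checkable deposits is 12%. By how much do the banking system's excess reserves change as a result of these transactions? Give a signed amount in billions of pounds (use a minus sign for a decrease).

Government account inflow £359 billion: reserves −£359B, deposits −£359B.
Asset purchase (from non-banks) £446 billion: reserves +£446B, deposits +£446B.
Currency withdrawal £429 billion: reserves −£429B, deposits −£429B.
OMO sale (to banks) £421 billion: reserves −£421B, deposits 0.
FX purchase £211.5 billion: reserves +£211.5B, deposits 0.
Totals: Δreserves = −£551.5B, Δdeposits = −£342B.
Δrequired reserves = 12% × −£342B = −£41.04B.
Δexcess reserves = Δreserves − Δrequired = −£551.5B − (−£41.04B) = -£510.46 billion.

-£510.46 billion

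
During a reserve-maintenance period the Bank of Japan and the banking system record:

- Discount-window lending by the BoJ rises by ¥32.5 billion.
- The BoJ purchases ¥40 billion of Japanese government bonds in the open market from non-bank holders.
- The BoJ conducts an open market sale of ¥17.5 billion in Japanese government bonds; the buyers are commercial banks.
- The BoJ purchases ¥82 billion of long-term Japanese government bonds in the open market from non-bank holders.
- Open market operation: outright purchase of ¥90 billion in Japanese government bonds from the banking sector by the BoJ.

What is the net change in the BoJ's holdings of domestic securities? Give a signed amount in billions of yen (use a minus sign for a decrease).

+¥194.5 billion

BoJ balance sheet:
  Assets:      Securities +¥194.5B, Loans to banks +¥32.5B
  Liabilities: Bank reserves +¥227B
Commercial banking system:
  Assets:      Reserves at CB +¥227B, Securities −¥72.5B
  Liabilities: Checkable deposits +¥122B, Borrowings from CB +¥32.5B
So the change in the BoJ's holdings of domestic securities is +¥194.5 billion.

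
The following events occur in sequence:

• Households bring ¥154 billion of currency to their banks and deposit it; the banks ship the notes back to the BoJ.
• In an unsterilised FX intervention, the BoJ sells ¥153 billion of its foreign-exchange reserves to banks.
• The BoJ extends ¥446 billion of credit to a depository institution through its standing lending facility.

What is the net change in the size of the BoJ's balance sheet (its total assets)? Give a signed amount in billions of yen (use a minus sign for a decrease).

+¥293 billion

Currency deposit ¥154 billion: only the composition of liabilities changes → 0.
FX sale ¥153 billion: a BoJ asset is shed → −¥153B.
Discount-window loan ¥446 billion: a BoJ asset is acquired → +¥446B.
Net: 0 − 153 + 446 = +¥293 billion.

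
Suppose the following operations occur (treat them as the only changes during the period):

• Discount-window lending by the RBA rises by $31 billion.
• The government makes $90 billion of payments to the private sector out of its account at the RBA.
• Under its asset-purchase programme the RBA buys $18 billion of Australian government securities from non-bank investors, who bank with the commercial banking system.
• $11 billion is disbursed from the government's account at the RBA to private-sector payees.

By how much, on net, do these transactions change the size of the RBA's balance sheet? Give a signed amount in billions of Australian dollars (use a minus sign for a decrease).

RBA balance sheet:
  Assets:      Securities +$18B, Loans to banks +$31B
  Liabilities: Bank reserves +$150B, Government deposits −$101B
Commercial banking system:
  Assets:      Reserves at CB +$150B
  Liabilities: Checkable deposits +$119B, Borrowings from CB +$31B
Change in total RBA assets = +$49 billion.

+$49 billion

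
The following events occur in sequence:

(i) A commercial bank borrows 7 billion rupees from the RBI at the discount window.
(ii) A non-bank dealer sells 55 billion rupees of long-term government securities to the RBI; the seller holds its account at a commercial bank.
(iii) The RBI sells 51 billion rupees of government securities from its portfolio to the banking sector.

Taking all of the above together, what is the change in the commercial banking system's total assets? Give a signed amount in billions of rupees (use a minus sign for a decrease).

+62 billion

RBI balance sheet:
  Assets:      Securities +4B, Loans to banks +7B
  Liabilities: Bank reserves +11B
Commercial banking system:
  Assets:      Reserves at CB +11B, Securities +51B
  Liabilities: Checkable deposits +55B, Borrowings from CB +7B
Change in total bank assets = +62 billion.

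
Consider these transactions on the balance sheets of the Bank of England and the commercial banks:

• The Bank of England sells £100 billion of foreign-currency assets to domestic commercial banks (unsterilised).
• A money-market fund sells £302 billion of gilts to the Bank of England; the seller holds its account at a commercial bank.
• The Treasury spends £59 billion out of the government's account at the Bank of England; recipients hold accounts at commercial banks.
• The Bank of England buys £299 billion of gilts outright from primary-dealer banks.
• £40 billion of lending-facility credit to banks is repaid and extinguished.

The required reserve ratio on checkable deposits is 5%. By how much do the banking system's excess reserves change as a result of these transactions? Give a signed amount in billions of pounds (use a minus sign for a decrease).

FX sale £100 billion: reserves −£100B, deposits 0.
Asset purchase (from non-banks) £302 billion: reserves +£302B, deposits +£302B.
Government spending £59 billion: reserves +£59B, deposits +£59B.
OMO purchase (from banks) £299 billion: reserves +£299B, deposits 0.
Discount-window repayment £40 billion: reserves −£40B, deposits 0.
Totals: Δreserves = +£520B, Δdeposits = +£361B.
Δrequired reserves = 5% × +£361B = +£18.05B.
Δexcess reserves = Δreserves − Δrequired = +£520B − (+£18.05B) = +£501.95 billion.

+£501.95 billion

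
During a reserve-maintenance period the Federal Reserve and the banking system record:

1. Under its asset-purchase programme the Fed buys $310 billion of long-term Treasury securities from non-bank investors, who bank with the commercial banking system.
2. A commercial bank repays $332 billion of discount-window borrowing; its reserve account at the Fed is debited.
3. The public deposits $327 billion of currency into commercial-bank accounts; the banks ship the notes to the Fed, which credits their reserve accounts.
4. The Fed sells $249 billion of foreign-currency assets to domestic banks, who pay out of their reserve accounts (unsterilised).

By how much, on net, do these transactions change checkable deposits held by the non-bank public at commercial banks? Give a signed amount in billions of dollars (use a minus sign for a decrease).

+$637 billion

Fed balance sheet:
  Assets:      Securities +$310B, Loans to banks −$332B, Foreign assets −$249B
  Liabilities: Bank reserves +$56B, Currency in circulation −$327B
Commercial banking system:
  Assets:      Reserves at CB +$56B, Foreign assets +$249B
  Liabilities: Checkable deposits +$637B, Borrowings from CB −$332B
So the change in checkable deposits held by the non-bank public at commercial banks is +$637 billion.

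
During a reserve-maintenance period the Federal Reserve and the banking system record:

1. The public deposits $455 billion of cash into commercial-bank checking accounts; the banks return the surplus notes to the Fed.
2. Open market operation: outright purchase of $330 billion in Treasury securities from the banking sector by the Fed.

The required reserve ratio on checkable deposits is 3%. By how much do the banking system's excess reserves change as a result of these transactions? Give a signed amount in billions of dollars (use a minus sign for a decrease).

+$771.35 billion

Currency deposit $455 billion: reserves +$455B, deposits +$455B.
OMO purchase (from banks) $330 billion: reserves +$330B, deposits 0.
Totals: Δreserves = +$785B, Δdeposits = +$455B.
Δrequired reserves = 3% × +$455B = +$13.65B.
Δexcess reserves = Δreserves − Δrequired = +$785B − (+$13.65B) = +$771.35 billion.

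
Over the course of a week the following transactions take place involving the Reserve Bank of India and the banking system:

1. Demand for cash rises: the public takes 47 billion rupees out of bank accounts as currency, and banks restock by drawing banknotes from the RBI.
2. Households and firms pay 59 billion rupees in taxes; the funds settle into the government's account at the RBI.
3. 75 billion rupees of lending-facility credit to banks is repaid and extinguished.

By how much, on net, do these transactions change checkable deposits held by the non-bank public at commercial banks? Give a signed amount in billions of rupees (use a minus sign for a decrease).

-106 billion

Currency withdrawal 47 billion rupees: non-bank counterparties' bank balances fall → −47B.
Government account inflow 59 billion rupees: non-bank counterparties' bank balances fall → −59B.
Discount-window repayment 75 billion rupees: the counterparty is a bank, so public deposits are unchanged → 0.
Net: −47 − 59 + 0 = -106 billion.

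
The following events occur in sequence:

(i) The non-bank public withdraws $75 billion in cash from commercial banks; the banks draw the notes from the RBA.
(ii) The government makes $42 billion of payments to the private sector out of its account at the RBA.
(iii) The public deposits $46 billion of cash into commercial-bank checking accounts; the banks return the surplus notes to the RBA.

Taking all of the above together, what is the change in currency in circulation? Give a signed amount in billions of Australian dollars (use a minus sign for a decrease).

+$29 billion

Currency withdrawal $75 billion: notes leave the central bank → +$75B.
Government spending $42 billion: no currency enters or leaves circulation → 0.
Currency deposit $46 billion: notes return to the central bank → −$46B.
Net: 75 + 0 − 46 = +$29 billion.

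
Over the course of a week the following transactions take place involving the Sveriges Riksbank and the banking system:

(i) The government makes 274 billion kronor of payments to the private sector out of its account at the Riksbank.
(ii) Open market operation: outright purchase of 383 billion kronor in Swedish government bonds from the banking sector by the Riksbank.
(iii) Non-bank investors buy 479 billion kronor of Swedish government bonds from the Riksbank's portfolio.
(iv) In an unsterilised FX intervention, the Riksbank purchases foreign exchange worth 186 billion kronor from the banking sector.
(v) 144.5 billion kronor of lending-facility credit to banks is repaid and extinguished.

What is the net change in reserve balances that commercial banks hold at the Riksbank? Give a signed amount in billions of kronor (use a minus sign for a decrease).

Riksbank balance sheet:
  Assets:      Securities −96B, Loans to banks −144.5B, Foreign assets +186B
  Liabilities: Bank reserves +219.5B, Government deposits −274B
So the change in reserve balances that commercial banks hold at the Riksbank is +219.5 billion.

+219.5 billion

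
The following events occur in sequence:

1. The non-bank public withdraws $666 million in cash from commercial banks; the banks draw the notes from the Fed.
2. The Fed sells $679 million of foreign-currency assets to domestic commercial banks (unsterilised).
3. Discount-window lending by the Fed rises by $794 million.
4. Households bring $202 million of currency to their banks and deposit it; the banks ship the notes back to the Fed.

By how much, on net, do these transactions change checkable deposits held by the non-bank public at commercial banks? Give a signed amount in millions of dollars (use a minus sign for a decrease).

Fed balance sheet:
  Assets:      Loans to banks +$794M, Foreign assets −$679M
  Liabilities: Bank reserves −$349M, Currency in circulation +$464M
Commercial banking system:
  Assets:      Reserves at CB −$349M, Foreign assets +$679M
  Liabilities: Checkable deposits −$464M, Borrowings from CB +$794M
So the change in checkable deposits held by the non-bank public at commercial banks is -$464 million.

-$464 million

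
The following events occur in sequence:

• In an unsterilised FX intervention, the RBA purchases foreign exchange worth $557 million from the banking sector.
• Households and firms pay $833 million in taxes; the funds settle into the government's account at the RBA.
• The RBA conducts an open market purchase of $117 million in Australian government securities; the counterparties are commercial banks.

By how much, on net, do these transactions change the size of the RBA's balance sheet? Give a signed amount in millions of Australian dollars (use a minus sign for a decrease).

+$674 million

FX purchase $557 million: an RBA asset is acquired → +$557M.
Government account inflow $833 million: only the composition of liabilities changes → 0.
OMO purchase (from banks) $117 million: an RBA asset is acquired → +$117M.
Net: 557 + 0 + 117 = +$674 million.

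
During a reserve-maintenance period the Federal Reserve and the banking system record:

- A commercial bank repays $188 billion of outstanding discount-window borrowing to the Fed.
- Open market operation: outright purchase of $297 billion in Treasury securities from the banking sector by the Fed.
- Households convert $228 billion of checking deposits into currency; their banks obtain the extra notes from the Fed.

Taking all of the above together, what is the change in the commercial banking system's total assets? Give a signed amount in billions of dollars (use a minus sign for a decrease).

-$416 billion

Fed balance sheet:
  Assets:      Securities +$297B, Loans to banks −$188B
  Liabilities: Bank reserves −$119B, Currency in circulation +$228B
Commercial banking system:
  Assets:      Reserves at CB −$119B, Securities −$297B
  Liabilities: Checkable deposits −$228B, Borrowings from CB −$188B
Change in total bank assets = -$416 billion.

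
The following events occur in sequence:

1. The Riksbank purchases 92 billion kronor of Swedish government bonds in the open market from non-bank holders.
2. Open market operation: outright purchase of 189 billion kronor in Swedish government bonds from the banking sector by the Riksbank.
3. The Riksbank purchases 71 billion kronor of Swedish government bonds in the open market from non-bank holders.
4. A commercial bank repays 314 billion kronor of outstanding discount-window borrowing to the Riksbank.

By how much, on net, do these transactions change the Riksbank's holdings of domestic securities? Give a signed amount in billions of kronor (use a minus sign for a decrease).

+352 billion

Riksbank balance sheet:
  Assets:      Securities +352B, Loans to banks −314B
  Liabilities: Bank reserves +38B
Commercial banking system:
  Assets:      Reserves at CB +38B, Securities −189B
  Liabilities: Checkable deposits +163B, Borrowings from CB −314B
So the change in the Riksbank's holdings of domestic securities is +352 billion.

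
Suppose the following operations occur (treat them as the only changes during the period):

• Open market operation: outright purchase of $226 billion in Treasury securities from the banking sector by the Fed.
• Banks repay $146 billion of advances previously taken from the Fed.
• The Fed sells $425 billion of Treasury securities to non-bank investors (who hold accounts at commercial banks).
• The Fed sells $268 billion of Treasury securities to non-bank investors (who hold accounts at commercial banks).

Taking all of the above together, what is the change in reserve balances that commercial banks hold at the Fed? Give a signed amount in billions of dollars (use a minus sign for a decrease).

-$613 billion

OMO purchase (from banks) $226 billion: the Fed pays by crediting reserve accounts → +$226B.
Discount-window repayment $146 billion: repayment is debited from reserves → −$146B.
Asset sale (to non-banks) $425 billion: the non-bank buyers' banks settle from reserves → −$425B.
Asset sale (to non-banks) $268 billion: the non-bank buyers' banks settle from reserves → −$268B.
Net: 226 − 146 − 425 − 268 = -$613 billion.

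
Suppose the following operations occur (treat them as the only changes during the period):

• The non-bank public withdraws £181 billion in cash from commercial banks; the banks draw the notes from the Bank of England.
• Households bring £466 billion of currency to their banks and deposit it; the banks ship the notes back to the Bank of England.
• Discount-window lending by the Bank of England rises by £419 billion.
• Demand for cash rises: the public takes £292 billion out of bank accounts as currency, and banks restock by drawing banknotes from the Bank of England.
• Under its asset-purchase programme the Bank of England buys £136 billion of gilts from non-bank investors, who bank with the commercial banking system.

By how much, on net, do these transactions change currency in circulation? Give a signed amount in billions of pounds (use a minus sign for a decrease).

+£7 billion

Bank of England balance sheet:
  Assets:      Securities +£136B, Loans to banks +£419B
  Liabilities: Bank reserves +£548B, Currency in circulation +£7B
Commercial banking system:
  Assets:      Reserves at CB +£548B
  Liabilities: Checkable deposits +£129B, Borrowings from CB +£419B
So the change in currency in circulation is +£7 billion.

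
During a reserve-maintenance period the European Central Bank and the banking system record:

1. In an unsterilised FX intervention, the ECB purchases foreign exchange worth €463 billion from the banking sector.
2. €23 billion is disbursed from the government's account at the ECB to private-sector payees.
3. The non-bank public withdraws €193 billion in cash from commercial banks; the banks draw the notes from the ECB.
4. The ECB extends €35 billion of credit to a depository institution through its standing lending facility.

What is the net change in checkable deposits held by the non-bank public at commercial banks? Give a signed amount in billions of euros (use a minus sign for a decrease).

ECB balance sheet:
  Assets:      Loans to banks +€35B, Foreign assets +€463B
  Liabilities: Bank reserves +€328B, Currency in circulation +€193B, Government deposits −€23B
Commercial banking system:
  Assets:      Reserves at CB +€328B, Foreign assets −€463B
  Liabilities: Checkable deposits −€170B, Borrowings from CB +€35B
So the change in checkable deposits held by the non-bank public at commercial banks is -€170 billion.

-€170 billion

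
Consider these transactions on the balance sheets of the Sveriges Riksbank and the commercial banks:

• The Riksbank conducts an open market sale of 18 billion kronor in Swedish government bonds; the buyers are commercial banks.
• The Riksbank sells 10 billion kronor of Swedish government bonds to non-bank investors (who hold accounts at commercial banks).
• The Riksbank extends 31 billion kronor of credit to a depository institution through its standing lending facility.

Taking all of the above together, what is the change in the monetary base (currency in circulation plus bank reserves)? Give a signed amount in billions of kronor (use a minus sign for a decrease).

+3 billion

Riksbank balance sheet:
  Assets:      Securities −28B, Loans to banks +31B
  Liabilities: Bank reserves +3B
Monetary base = currency + reserves: 0 + (+3B) = +3 billion.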